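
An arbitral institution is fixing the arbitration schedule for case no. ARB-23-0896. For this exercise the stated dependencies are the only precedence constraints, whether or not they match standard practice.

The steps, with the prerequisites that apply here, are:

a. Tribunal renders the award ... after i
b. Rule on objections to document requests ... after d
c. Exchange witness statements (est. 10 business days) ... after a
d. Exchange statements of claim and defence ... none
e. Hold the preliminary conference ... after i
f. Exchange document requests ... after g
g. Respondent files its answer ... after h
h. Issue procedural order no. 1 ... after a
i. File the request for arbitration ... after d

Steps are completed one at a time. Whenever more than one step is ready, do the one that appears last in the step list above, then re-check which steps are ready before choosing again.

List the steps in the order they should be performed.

d is the only step with nothing outstanding, so it goes first.
i and b are both available; i is listed later → i.
e, b and a are all available; e is listed later → e.
b and a are both available; b is listed later → b.
a needed i, now all done → a.
h and c are both available; h is listed later → h.
Now g and c have their prerequisites met. g is listed later, so g next.
f and c are both available; f is listed later → f.
Next only c has its prerequisites met → c.

d i e b a h g f c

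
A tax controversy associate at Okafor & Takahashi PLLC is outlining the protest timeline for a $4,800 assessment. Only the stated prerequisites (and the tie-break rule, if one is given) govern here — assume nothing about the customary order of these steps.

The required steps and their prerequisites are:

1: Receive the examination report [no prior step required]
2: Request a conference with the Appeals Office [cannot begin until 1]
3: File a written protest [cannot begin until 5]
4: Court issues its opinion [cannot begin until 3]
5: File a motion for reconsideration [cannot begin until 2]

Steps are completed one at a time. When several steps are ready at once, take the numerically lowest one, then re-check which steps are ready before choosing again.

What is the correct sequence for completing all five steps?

1, 2, 5, 3, 4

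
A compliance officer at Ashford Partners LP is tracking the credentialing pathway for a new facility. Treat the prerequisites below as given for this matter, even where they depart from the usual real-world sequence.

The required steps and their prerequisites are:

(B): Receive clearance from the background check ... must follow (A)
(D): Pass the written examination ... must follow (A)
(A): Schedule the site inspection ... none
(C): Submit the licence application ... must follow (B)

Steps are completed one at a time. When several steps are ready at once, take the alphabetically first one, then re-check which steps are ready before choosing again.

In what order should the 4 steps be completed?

(A), (B), (C), (D)

(A) has no prerequisites → (A) first.
(B) and (D) are both available; (B) has the earlier label → (B).
(C) now also ready, so the ready set is {(C), (D)}; (C) has the earlier label → (C).
(D) needed (A), now all done → (D).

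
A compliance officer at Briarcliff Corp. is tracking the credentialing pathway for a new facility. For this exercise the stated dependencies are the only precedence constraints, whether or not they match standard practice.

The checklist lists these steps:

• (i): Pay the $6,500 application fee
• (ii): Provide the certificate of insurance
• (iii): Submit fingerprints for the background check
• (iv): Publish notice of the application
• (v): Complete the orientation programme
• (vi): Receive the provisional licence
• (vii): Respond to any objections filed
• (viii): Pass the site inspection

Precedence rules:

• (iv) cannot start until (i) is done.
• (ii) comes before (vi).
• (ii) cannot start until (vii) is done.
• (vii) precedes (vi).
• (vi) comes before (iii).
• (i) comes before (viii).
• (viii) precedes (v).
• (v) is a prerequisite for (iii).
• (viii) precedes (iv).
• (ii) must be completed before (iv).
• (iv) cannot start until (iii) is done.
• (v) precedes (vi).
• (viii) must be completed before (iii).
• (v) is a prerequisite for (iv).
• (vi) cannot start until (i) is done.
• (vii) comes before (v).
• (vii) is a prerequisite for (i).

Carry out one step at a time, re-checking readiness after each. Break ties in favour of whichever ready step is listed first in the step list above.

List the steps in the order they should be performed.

(vii), (i), (ii), (viii), (v), (vi), (iii), (iv)

Only (vii) has no prerequisites, so it is first.
Ready: (i) and (ii). (i) is listed earlier → (i).
(viii) now also ready, so the ready set is {(ii), (viii)}; (ii) is listed earlier → (ii).
(viii) is the only step now ready → (viii).
(v) needed (vii) and (viii), now all done → (v).
That leaves (vi) as the only ready step → (vi).
(iii) needed (v), (vi) and (viii), now all done → (iii).
(iv) is the only step now ready → (iv).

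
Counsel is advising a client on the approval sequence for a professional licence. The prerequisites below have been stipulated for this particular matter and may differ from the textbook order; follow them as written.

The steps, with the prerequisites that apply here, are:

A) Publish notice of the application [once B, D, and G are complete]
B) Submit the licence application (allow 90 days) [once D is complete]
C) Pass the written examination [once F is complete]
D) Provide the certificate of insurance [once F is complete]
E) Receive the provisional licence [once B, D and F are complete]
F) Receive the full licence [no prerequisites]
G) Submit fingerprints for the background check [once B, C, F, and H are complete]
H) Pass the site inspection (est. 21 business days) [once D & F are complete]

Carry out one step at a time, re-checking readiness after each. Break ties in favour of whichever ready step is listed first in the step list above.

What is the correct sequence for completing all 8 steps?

F is the only step with nothing outstanding, so it goes first.
C and D are both available; C is listed earlier → C.
D needed F, now all done → D.
Now B and H have their prerequisites met. B is listed earlier, so B next.
E now also ready, so the ready set is {E, H}; E is listed earlier → E.
H is the only step now ready → H.
Next only G has its prerequisites met → G.
Next only A has its prerequisites met → A.

F C D B E H G A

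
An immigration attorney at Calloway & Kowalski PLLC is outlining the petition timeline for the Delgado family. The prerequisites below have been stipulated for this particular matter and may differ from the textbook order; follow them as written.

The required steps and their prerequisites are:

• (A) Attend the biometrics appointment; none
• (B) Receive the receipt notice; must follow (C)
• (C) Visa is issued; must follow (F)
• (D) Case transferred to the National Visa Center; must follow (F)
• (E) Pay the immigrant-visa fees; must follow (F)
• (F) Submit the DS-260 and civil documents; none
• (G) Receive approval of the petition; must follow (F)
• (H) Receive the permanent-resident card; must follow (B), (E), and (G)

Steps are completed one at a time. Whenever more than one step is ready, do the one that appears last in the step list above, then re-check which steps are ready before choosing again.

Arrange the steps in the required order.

Nothing is required for (F) and (A). (F) is listed later → (F) first.
(G), (E), (D) and (C) now also ready, so the ready set is {(G), (E), (D), (C), (A)}; (G) is listed later → (G).
Ready: (E), (D), (C) and (A). (E) is listed later → (E).
Ready: (D), (C) and (A). (D) is listed later → (D).
(C) and (A) are both available; (C) is listed later → (C).
(B) and (A) are both available; (B) is listed later → (B).
Now (H) and (A) have their prerequisites met. (H) is listed later, so (H) next.
That leaves (A) as the only ready step → (A).

(F) (G) (E) (D) (C) (B) (H) (A)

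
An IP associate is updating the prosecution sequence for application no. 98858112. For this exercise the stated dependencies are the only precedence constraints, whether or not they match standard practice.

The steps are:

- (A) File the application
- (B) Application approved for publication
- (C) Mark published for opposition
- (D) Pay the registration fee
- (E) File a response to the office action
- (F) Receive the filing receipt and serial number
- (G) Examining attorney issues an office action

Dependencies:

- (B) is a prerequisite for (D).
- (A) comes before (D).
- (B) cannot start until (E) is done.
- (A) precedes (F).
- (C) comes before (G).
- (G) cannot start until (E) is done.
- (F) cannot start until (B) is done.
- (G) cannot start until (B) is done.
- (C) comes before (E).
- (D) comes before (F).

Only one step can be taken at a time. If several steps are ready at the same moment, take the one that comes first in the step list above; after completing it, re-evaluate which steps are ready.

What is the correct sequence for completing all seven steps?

(A) and (C) have no prerequisites; (A) is listed earlier, so (A) is first.
Next only (C) has its prerequisites met → (C).
(E) is the only step now ready → (E).
(B) needed (E), now all done → (B).
(D) and (G) are both available; (D) is listed earlier → (D).
Now (F) and (G) have their prerequisites met. (F) is listed earlier, so (F) next.
That leaves (G) as the only ready step → (G).

(A), (C), (E), (B), (D), (F), (G)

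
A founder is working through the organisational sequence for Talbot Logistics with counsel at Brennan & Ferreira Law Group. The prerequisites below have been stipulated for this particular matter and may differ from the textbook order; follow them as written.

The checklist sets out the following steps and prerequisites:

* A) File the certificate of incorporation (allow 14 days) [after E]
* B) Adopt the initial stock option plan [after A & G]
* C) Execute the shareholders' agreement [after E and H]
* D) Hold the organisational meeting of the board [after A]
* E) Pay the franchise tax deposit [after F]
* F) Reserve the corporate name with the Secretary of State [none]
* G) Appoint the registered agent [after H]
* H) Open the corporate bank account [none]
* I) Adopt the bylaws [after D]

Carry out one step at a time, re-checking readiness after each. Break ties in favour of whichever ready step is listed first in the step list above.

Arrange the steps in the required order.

F, E, A, D, H, C, G, B, I

Nothing is required for F and H. F is listed earlier → F first.
E now also ready, so the ready set is {E, H}; E is listed earlier → E.
Now A and H have their prerequisites met. A is listed earlier, so A next.
D now also ready, so the ready set is {D, H}; D is listed earlier → D.
I now also ready, so the ready set is {H, I}; H is listed earlier → H.
C and G now also ready, so the ready set is {C, G, I}; C is listed earlier → C.
G and I are both available; G is listed earlier → G.
B now also ready, so the ready set is {B, I}; B is listed earlier → B.
I needed D, now all done → I.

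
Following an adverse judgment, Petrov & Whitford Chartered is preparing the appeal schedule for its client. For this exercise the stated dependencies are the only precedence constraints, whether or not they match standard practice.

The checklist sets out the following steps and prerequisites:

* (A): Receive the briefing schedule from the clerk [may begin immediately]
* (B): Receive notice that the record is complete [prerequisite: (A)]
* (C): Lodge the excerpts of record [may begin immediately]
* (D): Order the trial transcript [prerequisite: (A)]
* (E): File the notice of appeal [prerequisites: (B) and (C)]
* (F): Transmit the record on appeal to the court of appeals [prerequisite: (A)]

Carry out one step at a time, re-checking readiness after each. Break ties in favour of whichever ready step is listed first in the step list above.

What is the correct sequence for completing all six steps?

(A), (B), (C), (D), (E), (F)

Nothing is required for (A) and (C). (A) is listed earlier → (A) first.
Now (B), (C), (D) and (F) have their prerequisites met. (B) is listed earlier, so (B) next.
(C), (D) and (F) are all available; (C) is listed earlier → (C).
Ready: (D), (E) and (F). (D) is listed earlier → (D).
(E) and (F) are both available; (E) is listed earlier → (E).
That leaves (F) as the only ready step → (F).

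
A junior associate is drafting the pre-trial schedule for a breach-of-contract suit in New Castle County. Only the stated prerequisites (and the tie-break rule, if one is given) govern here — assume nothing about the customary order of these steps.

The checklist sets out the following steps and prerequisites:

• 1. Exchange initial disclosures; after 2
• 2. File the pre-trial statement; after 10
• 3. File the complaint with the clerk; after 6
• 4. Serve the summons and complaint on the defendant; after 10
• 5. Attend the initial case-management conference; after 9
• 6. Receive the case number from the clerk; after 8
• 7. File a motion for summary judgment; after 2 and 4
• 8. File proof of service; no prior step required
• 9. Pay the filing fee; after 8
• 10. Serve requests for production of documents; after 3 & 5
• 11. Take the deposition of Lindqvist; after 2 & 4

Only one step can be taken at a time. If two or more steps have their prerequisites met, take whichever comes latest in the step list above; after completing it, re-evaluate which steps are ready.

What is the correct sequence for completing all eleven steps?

Only 8 has no prerequisites, so it is first.
Ready: 9 and 6. 9 is listed later → 9.
5 now also ready, so the ready set is {6, 5}; 6 is listed later → 6.
Now 5 and 3 have their prerequisites met. 5 is listed later, so 5 next.
3 needed 6, now all done → 3.
10 is the only step now ready → 10.
Ready: 4 and 2. 4 is listed later → 4.
2 needed 10, now all done → 2.
Now 11, 7 and 1 have their prerequisites met. 11 is listed later, so 11 next.
7 and 1 are both available; 7 is listed later → 7.
1 needed 2, now all done → 1.

8 → 9 → 6 → 5 → 3 → 10 → 4 → 2 → 11 → 7 → 1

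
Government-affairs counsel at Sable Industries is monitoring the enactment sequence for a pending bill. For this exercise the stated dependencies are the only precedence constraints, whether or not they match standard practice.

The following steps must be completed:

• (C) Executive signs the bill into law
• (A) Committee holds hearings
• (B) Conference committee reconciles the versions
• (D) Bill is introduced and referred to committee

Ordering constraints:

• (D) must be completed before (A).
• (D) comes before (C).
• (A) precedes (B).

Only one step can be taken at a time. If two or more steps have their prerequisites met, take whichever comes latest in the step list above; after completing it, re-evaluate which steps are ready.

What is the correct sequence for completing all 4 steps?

(D), (A), (B), (C)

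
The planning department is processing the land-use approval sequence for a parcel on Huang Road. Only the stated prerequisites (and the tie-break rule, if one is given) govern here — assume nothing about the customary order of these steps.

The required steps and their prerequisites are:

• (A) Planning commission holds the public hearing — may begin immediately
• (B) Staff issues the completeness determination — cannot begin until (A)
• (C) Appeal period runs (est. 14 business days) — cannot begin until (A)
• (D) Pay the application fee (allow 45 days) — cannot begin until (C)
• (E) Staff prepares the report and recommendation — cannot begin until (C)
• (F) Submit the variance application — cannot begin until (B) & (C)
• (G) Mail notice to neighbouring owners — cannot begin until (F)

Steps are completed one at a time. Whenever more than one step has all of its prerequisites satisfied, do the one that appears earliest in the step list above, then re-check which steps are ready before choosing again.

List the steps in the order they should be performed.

(A) has no prerequisites → (A) first.
Ready: (B) and (C). (B) is listed earlier → (B).
(C) needed (A), now all done → (C).
Ready: (D), (E) and (F). (D) is listed earlier → (D).
Now (E) and (F) have their prerequisites met. (E) is listed earlier, so (E) next.
(F) needed (B) and (C), now all done → (F).
(G) needed (F), now all done → (G).

(A), (B), (C), (D), (E), (F), (G)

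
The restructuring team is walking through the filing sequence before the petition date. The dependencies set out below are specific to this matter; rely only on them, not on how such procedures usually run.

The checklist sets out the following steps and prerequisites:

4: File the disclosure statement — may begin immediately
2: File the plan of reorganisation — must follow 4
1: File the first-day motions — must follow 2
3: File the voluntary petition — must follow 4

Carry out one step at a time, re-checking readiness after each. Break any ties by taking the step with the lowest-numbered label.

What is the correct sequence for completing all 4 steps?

4, 2, 1, 3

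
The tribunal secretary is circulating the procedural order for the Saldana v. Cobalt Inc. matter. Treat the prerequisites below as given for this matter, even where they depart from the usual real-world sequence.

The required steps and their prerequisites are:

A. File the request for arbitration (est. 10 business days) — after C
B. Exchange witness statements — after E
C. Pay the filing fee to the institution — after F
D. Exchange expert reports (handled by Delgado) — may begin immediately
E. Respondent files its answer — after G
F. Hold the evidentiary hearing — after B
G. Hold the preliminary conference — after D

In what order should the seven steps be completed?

D is the only step with nothing outstanding, so it goes first.
G needed D, now all done → G.
Next only E has its prerequisites met → E.
Next only B has its prerequisites met → B.
F needed B, now all done → F.
C needed F, now all done → C.
A needed C, now all done → A.

D → G → E → B → F → C → A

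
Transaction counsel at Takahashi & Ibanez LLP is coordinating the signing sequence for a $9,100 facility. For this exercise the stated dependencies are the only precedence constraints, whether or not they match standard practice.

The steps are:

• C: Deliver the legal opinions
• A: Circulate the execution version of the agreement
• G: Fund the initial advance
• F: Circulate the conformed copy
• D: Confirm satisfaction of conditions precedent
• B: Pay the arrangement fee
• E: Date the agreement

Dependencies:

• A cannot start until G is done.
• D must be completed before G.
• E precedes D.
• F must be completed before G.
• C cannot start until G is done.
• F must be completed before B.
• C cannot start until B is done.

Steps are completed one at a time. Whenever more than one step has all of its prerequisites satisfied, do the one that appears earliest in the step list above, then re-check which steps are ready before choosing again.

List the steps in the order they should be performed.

F → B → E → D → G → C → A

Nothing is required for F and E. F is listed earlier → F first.
B now also ready, so the ready set is {B, E}; B is listed earlier → B.
That leaves E as the only ready step → E.
D is the only step now ready → D.
G is the only step now ready → G.
C and A are both available; C is listed earlier → C.
A is the only step now ready → A.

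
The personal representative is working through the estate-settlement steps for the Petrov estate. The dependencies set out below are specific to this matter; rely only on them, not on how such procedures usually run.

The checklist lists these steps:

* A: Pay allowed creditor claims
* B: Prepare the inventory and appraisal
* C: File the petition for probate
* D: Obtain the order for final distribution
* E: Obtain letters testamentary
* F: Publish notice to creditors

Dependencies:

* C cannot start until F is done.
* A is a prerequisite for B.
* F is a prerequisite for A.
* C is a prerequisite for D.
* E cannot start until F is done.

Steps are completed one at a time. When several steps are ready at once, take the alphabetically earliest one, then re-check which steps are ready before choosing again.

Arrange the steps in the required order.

Only F has no prerequisites, so it is first.
A, C and E are all available; A has the earlier label → A.
B now also ready, so the ready set is {B, C, E}; B has the earlier label → B.
C and E are both available; C has the earlier label → C.
D now also ready, so the ready set is {D, E}; D has the earlier label → D.
E is the only step now ready → E.

F, A, B, C, D, E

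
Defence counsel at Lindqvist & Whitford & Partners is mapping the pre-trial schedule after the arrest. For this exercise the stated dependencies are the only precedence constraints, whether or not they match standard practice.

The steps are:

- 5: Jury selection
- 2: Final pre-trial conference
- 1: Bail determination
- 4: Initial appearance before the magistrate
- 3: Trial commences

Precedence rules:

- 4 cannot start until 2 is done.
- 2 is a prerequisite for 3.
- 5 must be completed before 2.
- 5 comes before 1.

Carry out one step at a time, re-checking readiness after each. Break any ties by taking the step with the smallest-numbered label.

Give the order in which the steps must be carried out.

5, 1, 2, 3, 4

Only 5 has no prerequisites, so it is first.
Ready: 1 and 2. 1 has the earlier label → 1.
Next only 2 has its prerequisites met → 2.
Ready: 3 and 4. 3 has the earlier label → 3.
Next only 4 has its prerequisites met → 4.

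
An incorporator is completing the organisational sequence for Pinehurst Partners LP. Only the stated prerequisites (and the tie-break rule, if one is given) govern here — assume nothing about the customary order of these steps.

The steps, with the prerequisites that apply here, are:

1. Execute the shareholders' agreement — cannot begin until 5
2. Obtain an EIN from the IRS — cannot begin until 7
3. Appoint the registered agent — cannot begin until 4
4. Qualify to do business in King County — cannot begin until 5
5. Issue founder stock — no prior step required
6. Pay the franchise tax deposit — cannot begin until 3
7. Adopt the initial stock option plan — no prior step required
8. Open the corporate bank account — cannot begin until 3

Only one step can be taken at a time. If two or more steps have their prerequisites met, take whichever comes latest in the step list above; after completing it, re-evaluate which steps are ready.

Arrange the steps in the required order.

Nothing is required for 7 and 5. 7 is listed later → 7 first.
2 now also ready, so the ready set is {5, 2}; 5 is listed later → 5.
Ready: 4, 2 and 1. 4 is listed later → 4.
3, 2 and 1 are all available; 3 is listed later → 3.
8 and 6 now also ready, so the ready set is {8, 6, 2, 1}; 8 is listed later → 8.
6, 2 and 1 are all available; 6 is listed later → 6.
Now 2 and 1 have their prerequisites met. 2 is listed later, so 2 next.
1 needed 5, now all done → 1.

7 → 5 → 4 → 3 → 8 → 6 → 2 → 1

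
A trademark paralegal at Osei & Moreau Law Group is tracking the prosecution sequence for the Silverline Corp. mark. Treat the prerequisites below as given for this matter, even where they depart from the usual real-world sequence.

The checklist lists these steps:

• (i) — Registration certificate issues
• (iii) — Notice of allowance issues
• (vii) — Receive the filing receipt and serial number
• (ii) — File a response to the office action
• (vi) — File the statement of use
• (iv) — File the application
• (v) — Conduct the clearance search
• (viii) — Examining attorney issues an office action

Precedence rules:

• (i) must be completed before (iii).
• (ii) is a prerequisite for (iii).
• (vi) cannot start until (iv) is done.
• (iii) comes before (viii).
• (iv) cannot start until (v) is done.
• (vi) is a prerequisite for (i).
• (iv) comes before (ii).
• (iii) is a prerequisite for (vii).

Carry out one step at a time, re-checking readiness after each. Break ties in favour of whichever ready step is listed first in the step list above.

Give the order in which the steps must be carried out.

(v), (iv), (ii), (vi), (i), (iii), (vii), (viii)

(v) is the only step with nothing outstanding, so it goes first.
(iv) needed (v), now all done → (iv).
(ii) and (vi) are both available; (ii) is listed earlier → (ii).
Next only (vi) has its prerequisites met → (vi).
(i) is the only step now ready → (i).
(iii) needed (i) and (ii), now all done → (iii).
Now (vii) and (viii) have their prerequisites met. (vii) is listed earlier, so (vii) next.
Next only (viii) has its prerequisites met → (viii).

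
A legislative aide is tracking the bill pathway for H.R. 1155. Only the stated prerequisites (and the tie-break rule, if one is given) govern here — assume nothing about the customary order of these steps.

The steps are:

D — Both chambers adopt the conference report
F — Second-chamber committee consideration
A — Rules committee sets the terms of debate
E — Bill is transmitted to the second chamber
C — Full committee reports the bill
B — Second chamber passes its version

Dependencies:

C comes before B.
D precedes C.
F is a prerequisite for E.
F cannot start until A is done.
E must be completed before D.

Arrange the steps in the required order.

A, F, E, D, C, B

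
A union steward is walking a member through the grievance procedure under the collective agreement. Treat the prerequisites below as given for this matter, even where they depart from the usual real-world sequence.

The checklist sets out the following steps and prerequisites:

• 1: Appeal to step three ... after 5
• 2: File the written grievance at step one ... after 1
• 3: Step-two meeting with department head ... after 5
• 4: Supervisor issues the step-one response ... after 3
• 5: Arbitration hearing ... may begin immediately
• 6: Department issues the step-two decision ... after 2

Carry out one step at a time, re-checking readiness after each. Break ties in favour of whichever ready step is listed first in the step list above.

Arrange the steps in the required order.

5 1 2 3 4 6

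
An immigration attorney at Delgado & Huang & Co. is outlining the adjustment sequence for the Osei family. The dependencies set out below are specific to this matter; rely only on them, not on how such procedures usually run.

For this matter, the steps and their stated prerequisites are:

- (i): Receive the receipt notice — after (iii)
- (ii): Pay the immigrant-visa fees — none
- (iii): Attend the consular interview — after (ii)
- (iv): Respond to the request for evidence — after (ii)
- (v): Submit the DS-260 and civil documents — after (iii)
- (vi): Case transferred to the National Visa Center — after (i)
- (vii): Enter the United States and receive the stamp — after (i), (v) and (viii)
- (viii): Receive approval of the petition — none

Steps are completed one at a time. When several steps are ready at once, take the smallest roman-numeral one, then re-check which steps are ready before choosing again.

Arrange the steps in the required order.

Nothing is required for (ii) and (viii). (ii) has the earlier label → (ii) first.
Ready: (iii), (iv) and (viii). (iii) has the earlier label → (iii).
Now (i), (iv), (v) and (viii) have their prerequisites met. (i) has the earlier label, so (i) next.
(vi) now also ready, so the ready set is {(iv), (v), (vi), (viii)}; (iv) has the earlier label → (iv).
Now (v), (vi) and (viii) have their prerequisites met. (v) has the earlier label, so (v) next.
(vi) and (viii) are both available; (vi) has the earlier label → (vi).
Next only (viii) has its prerequisites met → (viii).
(vii) needed (i), (v) and (viii), now all done → (vii).

(ii) (iii) (i) (iv) (v) (vi) (viii) (vii)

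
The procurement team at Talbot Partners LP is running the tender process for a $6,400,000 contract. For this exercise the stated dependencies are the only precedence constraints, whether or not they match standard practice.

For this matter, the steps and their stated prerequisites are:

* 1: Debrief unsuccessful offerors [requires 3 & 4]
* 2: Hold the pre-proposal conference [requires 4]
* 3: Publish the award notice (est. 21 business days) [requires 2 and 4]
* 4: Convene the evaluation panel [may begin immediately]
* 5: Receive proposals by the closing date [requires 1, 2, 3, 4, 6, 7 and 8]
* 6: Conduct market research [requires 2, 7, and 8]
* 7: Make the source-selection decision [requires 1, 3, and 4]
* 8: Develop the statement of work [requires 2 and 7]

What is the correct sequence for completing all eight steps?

4 2 3 1 7 8 6 5

4 has no prerequisites → 4 first.
That leaves 2 as the only ready step → 2.
Next only 3 has its prerequisites met → 3.
That leaves 1 as the only ready step → 1.
That leaves 7 as the only ready step → 7.
8 needed 2 and 7, now all done → 8.
Next only 6 has its prerequisites met → 6.
5 is the only step now ready → 5.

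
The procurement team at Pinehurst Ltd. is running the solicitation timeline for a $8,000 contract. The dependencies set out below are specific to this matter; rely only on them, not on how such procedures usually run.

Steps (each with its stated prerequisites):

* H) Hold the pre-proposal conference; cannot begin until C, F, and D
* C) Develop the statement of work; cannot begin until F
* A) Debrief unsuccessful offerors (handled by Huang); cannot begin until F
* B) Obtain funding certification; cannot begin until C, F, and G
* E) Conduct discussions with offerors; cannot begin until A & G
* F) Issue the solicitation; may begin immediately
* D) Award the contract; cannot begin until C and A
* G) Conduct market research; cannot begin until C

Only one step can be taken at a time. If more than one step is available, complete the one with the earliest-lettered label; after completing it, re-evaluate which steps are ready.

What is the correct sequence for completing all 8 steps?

F → A → C → D → G → B → E → H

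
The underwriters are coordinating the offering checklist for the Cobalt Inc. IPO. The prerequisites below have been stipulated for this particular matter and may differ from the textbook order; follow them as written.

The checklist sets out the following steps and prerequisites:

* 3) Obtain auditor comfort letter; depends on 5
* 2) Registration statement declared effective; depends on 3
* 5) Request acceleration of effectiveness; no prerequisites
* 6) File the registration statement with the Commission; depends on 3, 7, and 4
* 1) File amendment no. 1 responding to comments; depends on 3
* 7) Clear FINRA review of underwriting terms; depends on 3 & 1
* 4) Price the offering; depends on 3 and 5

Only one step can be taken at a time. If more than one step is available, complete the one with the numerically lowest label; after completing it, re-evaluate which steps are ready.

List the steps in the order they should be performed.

5 has no prerequisites → 5 first.
3 needed 5, now all done → 3.
Now 1, 2 and 4 have their prerequisites met. 1 has the earlier label, so 1 next.
Ready: 2, 4 and 7. 2 has the earlier label → 2.
4 and 7 are both available; 4 has the earlier label → 4.
Next only 7 has its prerequisites met → 7.
6 needed 3, 4 and 7, now all done → 6.

5, 3, 1, 2, 4, 7, 6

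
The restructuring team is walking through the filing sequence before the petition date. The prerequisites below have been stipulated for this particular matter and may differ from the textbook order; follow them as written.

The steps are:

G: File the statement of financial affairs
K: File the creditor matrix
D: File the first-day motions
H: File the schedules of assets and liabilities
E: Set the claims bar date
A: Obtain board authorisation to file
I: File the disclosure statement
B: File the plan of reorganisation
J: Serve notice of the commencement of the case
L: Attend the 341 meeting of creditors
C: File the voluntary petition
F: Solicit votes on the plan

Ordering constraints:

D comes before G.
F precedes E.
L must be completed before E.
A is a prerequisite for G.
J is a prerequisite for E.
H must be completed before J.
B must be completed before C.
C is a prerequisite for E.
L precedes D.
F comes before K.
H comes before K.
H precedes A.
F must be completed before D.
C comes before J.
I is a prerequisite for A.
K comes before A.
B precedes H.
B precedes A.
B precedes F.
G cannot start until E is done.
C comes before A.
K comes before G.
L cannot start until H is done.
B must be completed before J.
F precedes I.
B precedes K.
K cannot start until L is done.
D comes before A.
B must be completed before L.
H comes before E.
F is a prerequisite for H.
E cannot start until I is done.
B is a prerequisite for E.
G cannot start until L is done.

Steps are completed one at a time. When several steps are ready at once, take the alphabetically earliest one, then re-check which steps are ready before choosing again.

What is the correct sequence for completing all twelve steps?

B, C, F, H, I, J, L, D, E, K, A, G

Only B has no prerequisites, so it is first.
Now C and F have their prerequisites met. C has the earlier label, so C next.
Next only F has its prerequisites met → F.
Ready: H and I. H has the earlier label → H.
Now I, J and L have their prerequisites met. I has the earlier label, so I next.
Ready: J and L. J has the earlier label → J.
That leaves L as the only ready step → L.
Now D, E and K have their prerequisites met. D has the earlier label, so D next.
E and K are both available; E has the earlier label → E.
K is the only step now ready → K.
A is the only step now ready → A.
G is the only step now ready → G.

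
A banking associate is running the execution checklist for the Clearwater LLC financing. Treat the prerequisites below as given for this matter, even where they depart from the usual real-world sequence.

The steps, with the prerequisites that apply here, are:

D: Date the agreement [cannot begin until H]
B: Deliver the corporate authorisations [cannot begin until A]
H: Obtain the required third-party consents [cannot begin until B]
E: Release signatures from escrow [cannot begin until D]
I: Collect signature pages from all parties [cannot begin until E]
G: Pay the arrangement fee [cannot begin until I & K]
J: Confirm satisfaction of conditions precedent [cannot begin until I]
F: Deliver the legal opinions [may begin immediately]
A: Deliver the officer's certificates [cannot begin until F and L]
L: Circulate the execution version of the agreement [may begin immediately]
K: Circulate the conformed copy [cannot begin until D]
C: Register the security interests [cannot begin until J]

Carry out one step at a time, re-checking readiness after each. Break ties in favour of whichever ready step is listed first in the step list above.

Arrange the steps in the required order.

F, L, A, B, H, D, E, I, J, K, G, C

Nothing is required for F and L. F is listed earlier → F first.
That leaves L as the only ready step → L.
A is the only step now ready → A.
B is the only step now ready → B.
H needed B, now all done → H.
Next only D has its prerequisites met → D.
Ready: E and K. E is listed earlier → E.
Now I and K have their prerequisites met. I is listed earlier, so I next.
J and K are both available; J is listed earlier → J.
Ready: K and C. K is listed earlier → K.
G now also ready, so the ready set is {G, C}; G is listed earlier → G.
C needed J, now all done → C.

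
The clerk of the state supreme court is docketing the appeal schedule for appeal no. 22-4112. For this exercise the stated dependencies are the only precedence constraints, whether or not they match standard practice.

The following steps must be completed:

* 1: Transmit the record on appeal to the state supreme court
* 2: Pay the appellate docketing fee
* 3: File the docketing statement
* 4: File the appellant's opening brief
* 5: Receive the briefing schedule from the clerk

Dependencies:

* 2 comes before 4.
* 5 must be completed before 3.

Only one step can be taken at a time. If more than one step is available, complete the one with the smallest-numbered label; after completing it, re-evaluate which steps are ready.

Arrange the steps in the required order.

1, 2 and 5 have no prerequisites; 1 has the earlier label, so 1 is first.
Now 2 and 5 have their prerequisites met. 2 has the earlier label, so 2 next.
4 and 5 are both available; 4 has the earlier label → 4.
Next only 5 has its prerequisites met → 5.
3 needed 5, now all done → 3.

1 2 4 5 3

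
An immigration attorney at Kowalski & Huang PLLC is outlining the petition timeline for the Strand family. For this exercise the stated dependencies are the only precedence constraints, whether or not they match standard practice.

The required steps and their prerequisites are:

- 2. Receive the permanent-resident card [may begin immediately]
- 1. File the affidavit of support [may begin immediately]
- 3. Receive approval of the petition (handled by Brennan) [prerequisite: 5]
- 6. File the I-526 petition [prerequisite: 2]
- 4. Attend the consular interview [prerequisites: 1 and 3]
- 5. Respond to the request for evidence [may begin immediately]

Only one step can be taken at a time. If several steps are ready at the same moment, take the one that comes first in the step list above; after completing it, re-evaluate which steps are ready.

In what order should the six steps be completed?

2 → 1 → 6 → 5 → 3 → 4

Nothing is required for 2, 1 and 5. 2 is listed earlier → 2 first.
1, 6 and 5 are all available; 1 is listed earlier → 1.
Ready: 6 and 5. 6 is listed earlier → 6.
Next only 5 has its prerequisites met → 5.
That leaves 3 as the only ready step → 3.
Next only 4 has its prerequisites met → 4.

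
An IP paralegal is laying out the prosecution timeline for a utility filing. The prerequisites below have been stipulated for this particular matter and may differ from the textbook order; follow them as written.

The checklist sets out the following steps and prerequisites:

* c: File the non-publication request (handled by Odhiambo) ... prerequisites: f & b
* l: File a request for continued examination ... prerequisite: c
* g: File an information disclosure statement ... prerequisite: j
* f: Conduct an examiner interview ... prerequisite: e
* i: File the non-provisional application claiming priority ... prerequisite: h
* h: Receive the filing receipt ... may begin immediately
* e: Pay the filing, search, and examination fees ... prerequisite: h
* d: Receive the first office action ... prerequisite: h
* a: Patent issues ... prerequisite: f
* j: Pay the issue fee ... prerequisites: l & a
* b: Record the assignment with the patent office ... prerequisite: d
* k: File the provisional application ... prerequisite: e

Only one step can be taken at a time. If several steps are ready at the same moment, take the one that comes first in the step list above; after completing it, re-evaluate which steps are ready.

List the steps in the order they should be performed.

h i e f d a b c l j g k

h is the only step with nothing outstanding, so it goes first.
Now i, e and d have their prerequisites met. i is listed earlier, so i next.
Ready: e and d. e is listed earlier → e.
f, d and k are all available; f is listed earlier → f.
d, a and k are all available; d is listed earlier → d.
Ready: a, b and k. a is listed earlier → a.
Ready: b and k. b is listed earlier → b.
c now also ready, so the ready set is {c, k}; c is listed earlier → c.
Now l and k have their prerequisites met. l is listed earlier, so l next.
j and k are both available; j is listed earlier → j.
Ready: g and k. g is listed earlier → g.
That leaves k as the only ready step → k.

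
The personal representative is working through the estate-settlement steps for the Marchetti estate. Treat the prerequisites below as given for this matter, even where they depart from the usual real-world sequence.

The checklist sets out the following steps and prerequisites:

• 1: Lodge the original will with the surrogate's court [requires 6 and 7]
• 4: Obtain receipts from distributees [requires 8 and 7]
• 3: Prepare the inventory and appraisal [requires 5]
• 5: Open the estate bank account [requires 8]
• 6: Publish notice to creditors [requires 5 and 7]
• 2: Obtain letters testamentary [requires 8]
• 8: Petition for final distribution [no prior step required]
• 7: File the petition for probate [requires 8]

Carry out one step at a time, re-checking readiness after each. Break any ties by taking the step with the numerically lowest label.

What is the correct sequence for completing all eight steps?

8 is the only step with nothing outstanding, so it goes first.
Ready: 2, 5 and 7. 2 has the earlier label → 2.
Ready: 5 and 7. 5 has the earlier label → 5.
3 now also ready, so the ready set is {3, 7}; 3 has the earlier label → 3.
Next only 7 has its prerequisites met → 7.
Ready: 4 and 6. 4 has the earlier label → 4.
6 is the only step now ready → 6.
1 is the only step now ready → 1.

8, 2, 5, 3, 7, 4, 6, 1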